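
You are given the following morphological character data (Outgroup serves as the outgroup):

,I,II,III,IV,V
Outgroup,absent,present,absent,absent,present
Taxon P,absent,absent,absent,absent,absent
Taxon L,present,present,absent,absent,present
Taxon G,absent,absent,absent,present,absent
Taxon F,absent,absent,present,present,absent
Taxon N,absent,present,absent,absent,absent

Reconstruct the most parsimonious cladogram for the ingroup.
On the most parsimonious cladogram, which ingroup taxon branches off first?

Character polarity is set by the outgroup: the derived state is whichever differs from the outgroup's state, so for II, V the derived state is 'absent', and for the remaining characters it is 'present'.
I: derived state 'present' in Taxon L only — an autapomorphy, so it tells us nothing about relationships among taxa.
Only Taxon F, Taxon G, and Taxon P show the derived state 'absent' for II, supporting them as a clade.
III (derived state 'present') is unique to Taxon F (autapomorphy; uninformative for grouping).
IV: derived state 'present' in Taxon F and Taxon G only — synapomorphy for {Taxon F, Taxon G}.
V: derived state 'absent' in Taxon F, Taxon G, Taxon N, and Taxon P only — synapomorphy for {Taxon F, Taxon G, Taxon N, Taxon P}.
Most parsimonious ingroup topology: (((Taxon P,(Taxon G,Taxon F)),Taxon N),Taxon L).
Taxon L is sister to the clade containing all other ingroup taxa, so it is the earliest-diverging (most basal) ingroup lineage.

Taxon L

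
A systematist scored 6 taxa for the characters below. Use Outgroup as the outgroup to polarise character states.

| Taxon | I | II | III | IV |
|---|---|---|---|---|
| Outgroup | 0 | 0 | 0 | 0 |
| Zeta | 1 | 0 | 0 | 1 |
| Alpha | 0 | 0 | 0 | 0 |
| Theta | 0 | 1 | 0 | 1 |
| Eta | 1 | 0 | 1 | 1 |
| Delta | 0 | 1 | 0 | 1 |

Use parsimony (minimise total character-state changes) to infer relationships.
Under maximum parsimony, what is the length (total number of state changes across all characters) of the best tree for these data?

4

The outgroup has state '0' for every character, so '1' is the derived state throughout.
I (derived state '1') is shared by Eta and Zeta — a synapomorphy uniting that clade.
II: derived state '1' in Delta and Theta only — synapomorphy for {Delta, Theta}.
III: derived state '1' in Eta only — an autapomorphy, so it tells us nothing about relationships among taxa.
IV (derived state '1') is shared by Delta, Eta, Theta, and Zeta — a synapomorphy uniting that clade.
Most parsimonious ingroup topology: (((Zeta,Eta),(Theta,Delta)),Alpha).
Changes per character on this tree: I: 1; II: 1; III: 1; IV: 1.
Total = 4.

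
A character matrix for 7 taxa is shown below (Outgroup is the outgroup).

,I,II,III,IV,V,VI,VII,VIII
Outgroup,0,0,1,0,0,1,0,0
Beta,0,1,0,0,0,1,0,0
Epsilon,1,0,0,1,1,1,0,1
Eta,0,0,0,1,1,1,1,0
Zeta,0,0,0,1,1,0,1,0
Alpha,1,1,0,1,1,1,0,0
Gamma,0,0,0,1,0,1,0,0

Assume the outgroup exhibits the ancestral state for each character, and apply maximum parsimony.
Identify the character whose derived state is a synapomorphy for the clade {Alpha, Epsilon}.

I

Character polarity is set by the outgroup: the derived state is whichever differs from the outgroup's state, so for III, VI the derived state is '0', and for the remaining characters it is '1'.
I: derived state '1' in Alpha and Epsilon only — synapomorphy for {Alpha, Epsilon}.
II (state '1') occurs in Alpha and Beta but conflicts with the nesting implied by the other characters — most parsimoniously interpreted as homoplasy.
All ingroup taxa share the derived state '0' for III; it defines the ingroup but does not resolve relationships within it.
IV (derived state '1') is shared by Alpha, Epsilon, Eta, Gamma, and Zeta — a synapomorphy uniting that clade.
V (derived state '1') is shared by Alpha, Epsilon, Eta, and Zeta — a synapomorphy uniting that clade.
VI: derived state '0' in Zeta only — an autapomorphy, so it tells us nothing about relationships among taxa.
Only Eta and Zeta show the derived state '1' for VII, supporting them as a clade.
VIII: derived state '1' in Epsilon only — an autapomorphy, so it tells us nothing about relationships among taxa.
Most parsimonious ingroup topology: (Beta,(((Epsilon,Alpha),(Eta,Zeta)),Gamma)).
The clade {Alpha, Epsilon} is supported by I: its derived state '1' occurs in exactly those taxa and in no other taxon (including the outgroup).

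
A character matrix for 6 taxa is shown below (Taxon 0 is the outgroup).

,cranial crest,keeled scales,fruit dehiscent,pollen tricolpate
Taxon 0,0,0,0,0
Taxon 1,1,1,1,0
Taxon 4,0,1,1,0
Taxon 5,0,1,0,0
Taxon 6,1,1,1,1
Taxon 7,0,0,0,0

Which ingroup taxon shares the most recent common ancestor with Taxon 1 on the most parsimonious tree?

Taxon 6

The outgroup has state '0' for every character, so '1' is the derived state throughout.
cranial crest (derived state '1') is shared by Taxon 1 and Taxon 6 — a synapomorphy uniting that clade.
Only Taxon 1, Taxon 4, Taxon 5, and Taxon 6 show the derived state '1' for keeled scales, supporting them as a clade.
Only Taxon 1, Taxon 4, and Taxon 6 show the derived state '1' for fruit dehiscent, supporting them as a clade.
pollen tricolpate (derived state '1') is unique to Taxon 6 (autapomorphy; uninformative for grouping).
Most parsimonious ingroup topology: ((((Taxon 1,Taxon 6),Taxon 4),Taxon 5),Taxon 7).
Taxon 1 and Taxon 6 form a cherry on this tree, so they are sister taxa.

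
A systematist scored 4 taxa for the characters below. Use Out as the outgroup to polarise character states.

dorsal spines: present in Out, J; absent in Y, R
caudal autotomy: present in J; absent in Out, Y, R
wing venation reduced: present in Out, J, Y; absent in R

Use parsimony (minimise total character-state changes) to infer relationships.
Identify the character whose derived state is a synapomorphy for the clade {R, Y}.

Character polarity is set by the outgroup: the derived state is whichever differs from the outgroup's state, so for dorsal spines, wing venation reduced the derived state is 'absent', and for the remaining characters it is 'present'.
dorsal spines: derived state 'absent' in R and Y only — synapomorphy for {R, Y}.
caudal autotomy: derived state 'present' in J only — an autapomorphy, so it tells us nothing about relationships among taxa.
wing venation reduced (derived state 'absent') is unique to R (autapomorphy; uninformative for grouping).
Most parsimonious ingroup topology: (J,(Y,R)).
The clade {R, Y} is supported by dorsal spines: its derived state 'absent' occurs in exactly those taxa and in no other taxon (including the outgroup).

dorsal spines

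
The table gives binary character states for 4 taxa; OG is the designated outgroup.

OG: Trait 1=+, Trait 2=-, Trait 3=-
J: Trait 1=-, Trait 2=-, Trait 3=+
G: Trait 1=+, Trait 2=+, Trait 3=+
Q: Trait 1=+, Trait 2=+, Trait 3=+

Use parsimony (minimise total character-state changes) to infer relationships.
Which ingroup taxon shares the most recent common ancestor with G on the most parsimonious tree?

Character polarity is set by the outgroup: the derived state is whichever differs from the outgroup's state, so for Trait 1 the derived state is '-', and for the remaining characters it is '+'.
Trait 1: derived state '-' in J only — an autapomorphy, so it tells us nothing about relationships among taxa.
Trait 2 (derived state '+') is shared by G and Q — a synapomorphy uniting that clade.
Trait 3 (derived state '+') is shared by all ingroup taxa — unites the whole ingroup.
Most parsimonious ingroup topology: (J,(G,Q)).
G and Q form a cherry on this tree, so they are sister taxa.

Q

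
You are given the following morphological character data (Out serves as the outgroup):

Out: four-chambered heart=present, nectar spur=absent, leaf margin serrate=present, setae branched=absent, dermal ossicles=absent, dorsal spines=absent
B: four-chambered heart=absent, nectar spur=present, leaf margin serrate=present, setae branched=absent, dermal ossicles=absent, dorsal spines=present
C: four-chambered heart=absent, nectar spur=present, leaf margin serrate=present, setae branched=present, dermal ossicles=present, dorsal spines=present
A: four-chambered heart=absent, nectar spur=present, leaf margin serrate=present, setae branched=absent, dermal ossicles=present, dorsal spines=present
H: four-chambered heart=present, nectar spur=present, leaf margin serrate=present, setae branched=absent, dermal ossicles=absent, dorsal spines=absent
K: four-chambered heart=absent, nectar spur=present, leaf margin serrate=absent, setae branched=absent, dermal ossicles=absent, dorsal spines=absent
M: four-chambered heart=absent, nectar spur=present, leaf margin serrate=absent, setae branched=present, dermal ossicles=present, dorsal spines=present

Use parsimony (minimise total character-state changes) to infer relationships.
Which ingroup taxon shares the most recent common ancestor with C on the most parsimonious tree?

Character polarity is set by the outgroup: the derived state is whichever differs from the outgroup's state, so for four-chambered heart, leaf margin serrate the derived state is 'absent', and for the remaining characters it is 'present'.
four-chambered heart: derived state 'absent' in A, B, C, K, and M only — synapomorphy for {A, B, C, K, M}.
nectar spur (derived state 'present') is shared by all ingroup taxa — unites the whole ingroup.
leaf margin serrate groups K and M, which is incompatible with the clades supported by the remaining characters; treating it as convergent (homoplasy) costs fewer steps than any alternative tree.
setae branched (derived state 'present') is shared by C and M — a synapomorphy uniting that clade.
Only A, C, and M show the derived state 'present' for dermal ossicles, supporting them as a clade.
Only A, B, C, and M show the derived state 'present' for dorsal spines, supporting them as a clade.
Most parsimonious ingroup topology: (((B,((C,M),A)),K),H).
C and M form a cherry on this tree, so they are sister taxa.

M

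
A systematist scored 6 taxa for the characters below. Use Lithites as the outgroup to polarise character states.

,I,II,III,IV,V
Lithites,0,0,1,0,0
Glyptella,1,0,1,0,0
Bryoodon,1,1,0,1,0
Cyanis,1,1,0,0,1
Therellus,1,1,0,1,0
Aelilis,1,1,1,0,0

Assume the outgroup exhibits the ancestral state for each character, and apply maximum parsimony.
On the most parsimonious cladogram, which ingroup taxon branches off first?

Glyptella

Character polarity is set by the outgroup: the derived state is whichever differs from the outgroup's state, so for III the derived state is '0', and for the remaining characters it is '1'.
I (derived state '1') is shared by all ingroup taxa — unites the whole ingroup.
Only Aelilis, Bryoodon, Cyanis, and Therellus show the derived state '1' for II, supporting them as a clade.
III: derived state '0' in Bryoodon, Cyanis, and Therellus only — synapomorphy for {Bryoodon, Cyanis, Therellus}.
IV (derived state '1') is shared by Bryoodon and Therellus — a synapomorphy uniting that clade.
V: derived state '1' in Cyanis only — an autapomorphy, so it tells us nothing about relationships among taxa.
Most parsimonious ingroup topology: (Glyptella,(((Bryoodon,Therellus),Cyanis),Aelilis)).
Glyptella is sister to the clade containing all other ingroup taxa, so it is the earliest-diverging (most basal) ingroup lineage.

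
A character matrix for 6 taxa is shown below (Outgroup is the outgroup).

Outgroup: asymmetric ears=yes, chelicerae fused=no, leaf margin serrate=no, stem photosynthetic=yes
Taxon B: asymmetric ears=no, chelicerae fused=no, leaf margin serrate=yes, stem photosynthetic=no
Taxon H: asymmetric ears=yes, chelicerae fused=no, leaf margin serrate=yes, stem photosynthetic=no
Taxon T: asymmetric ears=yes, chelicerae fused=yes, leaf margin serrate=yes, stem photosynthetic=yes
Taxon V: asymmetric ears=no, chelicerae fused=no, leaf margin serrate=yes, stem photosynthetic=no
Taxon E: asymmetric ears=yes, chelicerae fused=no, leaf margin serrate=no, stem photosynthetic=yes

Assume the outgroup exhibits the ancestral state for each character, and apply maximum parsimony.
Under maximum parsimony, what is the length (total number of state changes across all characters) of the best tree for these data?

4

Character polarity is set by the outgroup: the derived state is whichever differs from the outgroup's state, so for asymmetric ears, stem photosynthetic the derived state is 'no', and for the remaining characters it is 'yes'.
asymmetric ears (derived state 'no') is shared by Taxon B and Taxon V — a synapomorphy uniting that clade.
chelicerae fused: derived state 'yes' in Taxon T only — an autapomorphy, so it tells us nothing about relationships among taxa.
leaf margin serrate (derived state 'yes') is shared by Taxon B, Taxon H, Taxon T, and Taxon V — a synapomorphy uniting that clade.
stem photosynthetic (derived state 'no') is shared by Taxon B, Taxon H, and Taxon V — a synapomorphy uniting that clade.
Most parsimonious ingroup topology: ((((Taxon B,Taxon V),Taxon H),Taxon T),Taxon E).
Changes per character on this tree: asymmetric ears: 1; chelicerae fused: 1; leaf margin serrate: 1; stem photosynthetic: 1.
Total = 4.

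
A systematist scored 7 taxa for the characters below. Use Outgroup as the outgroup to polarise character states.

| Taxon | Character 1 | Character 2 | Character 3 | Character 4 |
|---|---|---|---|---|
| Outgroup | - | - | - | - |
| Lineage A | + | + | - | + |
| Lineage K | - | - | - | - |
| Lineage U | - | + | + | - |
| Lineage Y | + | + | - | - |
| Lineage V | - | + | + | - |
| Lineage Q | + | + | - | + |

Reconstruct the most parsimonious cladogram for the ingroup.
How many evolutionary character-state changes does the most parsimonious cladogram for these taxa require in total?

4

The outgroup has state '-' for every character, so '+' is the derived state throughout.
Character 1: derived state '+' in Lineage A, Lineage Q, and Lineage Y only — synapomorphy for {Lineage A, Lineage Q, Lineage Y}.
Character 2: derived state '+' in Lineage A, Lineage Q, Lineage U, Lineage V, and Lineage Y only — synapomorphy for {Lineage A, Lineage Q, Lineage U, Lineage V, Lineage Y}.
Character 3 (derived state '+') is shared by Lineage U and Lineage V — a synapomorphy uniting that clade.
Character 4: derived state '+' in Lineage A and Lineage Q only — synapomorphy for {Lineage A, Lineage Q}.
Most parsimonious ingroup topology: ((((Lineage A,Lineage Q),Lineage Y),(Lineage U,Lineage V)),Lineage K).
Changes per character on this tree: Character 1: 1; Character 2: 1; Character 3: 1; Character 4: 1.
Total = 4.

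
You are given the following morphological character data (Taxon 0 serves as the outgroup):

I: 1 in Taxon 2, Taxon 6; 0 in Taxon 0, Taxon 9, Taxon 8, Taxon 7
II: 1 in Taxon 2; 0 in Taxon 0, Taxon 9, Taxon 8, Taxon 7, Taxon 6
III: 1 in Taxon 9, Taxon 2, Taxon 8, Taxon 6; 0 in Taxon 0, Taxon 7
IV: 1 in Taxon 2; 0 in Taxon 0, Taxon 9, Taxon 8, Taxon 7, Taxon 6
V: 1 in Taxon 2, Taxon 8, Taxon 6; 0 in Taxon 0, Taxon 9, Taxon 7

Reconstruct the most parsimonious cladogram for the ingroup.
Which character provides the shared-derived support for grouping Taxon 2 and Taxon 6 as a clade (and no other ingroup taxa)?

The outgroup has state '0' for every character, so '1' is the derived state throughout.
Only Taxon 2 and Taxon 6 show the derived state '1' for I, supporting them as a clade.
II (derived state '1') is unique to Taxon 2 (autapomorphy; uninformative for grouping).
Only Taxon 2, Taxon 6, Taxon 8, and Taxon 9 show the derived state '1' for III, supporting them as a clade.
IV: derived state '1' in Taxon 2 only — an autapomorphy, so it tells us nothing about relationships among taxa.
Only Taxon 2, Taxon 6, and Taxon 8 show the derived state '1' for V, supporting them as a clade.
Most parsimonious ingroup topology: ((Taxon 9,((Taxon 2,Taxon 6),Taxon 8)),Taxon 7).
The clade {Taxon 2, Taxon 6} is supported by I: its derived state '1' occurs in exactly those taxa and in no other taxon (including the outgroup).

I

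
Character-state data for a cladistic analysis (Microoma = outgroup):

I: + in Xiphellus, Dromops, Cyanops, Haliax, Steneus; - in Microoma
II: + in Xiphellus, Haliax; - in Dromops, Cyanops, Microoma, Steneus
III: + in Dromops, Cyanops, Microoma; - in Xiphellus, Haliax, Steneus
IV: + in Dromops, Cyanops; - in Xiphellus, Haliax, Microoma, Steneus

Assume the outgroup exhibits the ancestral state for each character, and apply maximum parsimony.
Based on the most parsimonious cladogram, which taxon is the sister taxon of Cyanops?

Character polarity is set by the outgroup: the derived state is whichever differs from the outgroup's state, so for III the derived state is '-', and for the remaining characters it is '+'.
I (derived state '+') is shared by all ingroup taxa — unites the whole ingroup.
II: derived state '+' in Haliax and Xiphellus only — synapomorphy for {Haliax, Xiphellus}.
Only Haliax, Steneus, and Xiphellus show the derived state '-' for III, supporting them as a clade.
IV (derived state '+') is shared by Cyanops and Dromops — a synapomorphy uniting that clade.
Most parsimonious ingroup topology: (((Haliax,Xiphellus),Steneus),(Cyanops,Dromops)).
Cyanops and Dromops form a cherry on this tree, so they are sister taxa.

Dromops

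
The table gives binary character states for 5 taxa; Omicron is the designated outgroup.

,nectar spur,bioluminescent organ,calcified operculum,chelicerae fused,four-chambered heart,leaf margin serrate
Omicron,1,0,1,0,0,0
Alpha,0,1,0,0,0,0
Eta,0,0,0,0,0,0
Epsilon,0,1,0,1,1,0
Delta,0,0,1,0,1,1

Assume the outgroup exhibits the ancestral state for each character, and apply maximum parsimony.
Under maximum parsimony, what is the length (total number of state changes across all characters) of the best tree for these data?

Character polarity is set by the outgroup: the derived state is whichever differs from the outgroup's state, so for nectar spur, calcified operculum the derived state is '0', and for the remaining characters it is '1'.
All ingroup taxa share the derived state '0' for nectar spur; it defines the ingroup but does not resolve relationships within it.
Only Alpha and Epsilon show the derived state '1' for bioluminescent organ, supporting them as a clade.
Only Alpha, Epsilon, and Eta show the derived state '0' for calcified operculum, supporting them as a clade.
chelicerae fused (derived state '1') is unique to Epsilon (autapomorphy; uninformative for grouping).
four-chambered heart groups Delta and Epsilon, which is incompatible with the clades supported by the remaining characters; treating it as convergent (homoplasy) costs fewer steps than any alternative tree.
leaf margin serrate: derived state '1' in Delta only — an autapomorphy, so it tells us nothing about relationships among taxa.
Most parsimonious ingroup topology: (((Alpha,Epsilon),Eta),Delta).
Changes per character on this tree: nectar spur: 1; bioluminescent organ: 1; calcified operculum: 1; chelicerae fused: 1; four-chambered heart: 2; leaf margin serrate: 1.
Total = 7.

7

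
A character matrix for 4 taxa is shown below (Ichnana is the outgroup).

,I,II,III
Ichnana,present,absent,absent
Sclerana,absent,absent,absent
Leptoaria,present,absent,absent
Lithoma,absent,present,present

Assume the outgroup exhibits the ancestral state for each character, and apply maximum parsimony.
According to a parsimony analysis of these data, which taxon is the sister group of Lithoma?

Character polarity is set by the outgroup: the derived state is whichever differs from the outgroup's state, so for I the derived state is 'absent', and for the remaining characters it is 'present'.
I (derived state 'absent') is shared by Lithoma and Sclerana — a synapomorphy uniting that clade.
II (derived state 'present') is unique to Lithoma (autapomorphy; uninformative for grouping).
III (derived state 'present') is unique to Lithoma (autapomorphy; uninformative for grouping).
Most parsimonious ingroup topology: ((Sclerana,Lithoma),Leptoaria).
Lithoma and Sclerana form a cherry on this tree, so they are sister taxa.

Sclerana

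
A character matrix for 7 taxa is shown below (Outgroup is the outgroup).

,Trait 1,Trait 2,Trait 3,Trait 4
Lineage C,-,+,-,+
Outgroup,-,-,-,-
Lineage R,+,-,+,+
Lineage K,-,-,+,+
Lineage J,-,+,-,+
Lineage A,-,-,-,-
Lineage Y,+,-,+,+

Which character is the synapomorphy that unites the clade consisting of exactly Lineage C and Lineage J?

The outgroup has state '-' for every character, so '+' is the derived state throughout.
Trait 1: derived state '+' in Lineage R and Lineage Y only — synapomorphy for {Lineage R, Lineage Y}.
Trait 2: derived state '+' in Lineage C and Lineage J only — synapomorphy for {Lineage C, Lineage J}.
Only Lineage K, Lineage R, and Lineage Y show the derived state '+' for Trait 3, supporting them as a clade.
Trait 4 (derived state '+') is shared by Lineage C, Lineage J, Lineage K, Lineage R, and Lineage Y — a synapomorphy uniting that clade.
Most parsimonious ingroup topology: (Lineage A,(((Lineage Y,Lineage R),Lineage K),(Lineage J,Lineage C))).
The clade {Lineage C, Lineage J} is supported by Trait 2: its derived state '+' occurs in exactly those taxa and in no other taxon (including the outgroup).

Trait 2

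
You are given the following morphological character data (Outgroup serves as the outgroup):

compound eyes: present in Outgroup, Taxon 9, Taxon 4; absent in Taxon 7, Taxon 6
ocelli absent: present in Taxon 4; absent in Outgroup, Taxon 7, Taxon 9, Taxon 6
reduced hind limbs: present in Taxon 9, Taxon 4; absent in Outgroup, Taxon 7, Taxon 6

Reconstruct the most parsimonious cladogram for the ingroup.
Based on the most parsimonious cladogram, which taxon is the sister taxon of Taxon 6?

Character polarity is set by the outgroup: the derived state is whichever differs from the outgroup's state, so for compound eyes the derived state is 'absent', and for the remaining characters it is 'present'.
compound eyes (derived state 'absent') is shared by Taxon 6 and Taxon 7 — a synapomorphy uniting that clade.
ocelli absent: derived state 'present' in Taxon 4 only — an autapomorphy, so it tells us nothing about relationships among taxa.
reduced hind limbs: derived state 'present' in Taxon 4 and Taxon 9 only — synapomorphy for {Taxon 4, Taxon 9}.
Most parsimonious ingroup topology: ((Taxon 7,Taxon 6),(Taxon 9,Taxon 4)).
Taxon 6 and Taxon 7 form a cherry on this tree, so they are sister taxa.

Taxon 7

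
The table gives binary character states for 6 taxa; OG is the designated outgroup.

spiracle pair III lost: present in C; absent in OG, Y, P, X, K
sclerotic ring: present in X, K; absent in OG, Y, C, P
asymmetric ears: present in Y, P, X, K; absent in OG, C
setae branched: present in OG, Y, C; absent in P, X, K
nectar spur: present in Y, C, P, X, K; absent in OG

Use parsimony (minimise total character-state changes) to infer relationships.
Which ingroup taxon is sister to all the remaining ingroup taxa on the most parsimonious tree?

C

Character polarity is set by the outgroup: the derived state is whichever differs from the outgroup's state, so for setae branched the derived state is 'absent', and for the remaining characters it is 'present'.
spiracle pair III lost (derived state 'present') is unique to C (autapomorphy; uninformative for grouping).
Only K and X show the derived state 'present' for sclerotic ring, supporting them as a clade.
asymmetric ears (derived state 'present') is shared by K, P, X, and Y — a synapomorphy uniting that clade.
setae branched (derived state 'absent') is shared by K, P, and X — a synapomorphy uniting that clade.
nectar spur (derived state 'present') is shared by all ingroup taxa — unites the whole ingroup.
Most parsimonious ingroup topology: ((Y,(P,(X,K))),C).
C is sister to the clade containing all other ingroup taxa, so it is the earliest-diverging (most basal) ingroup lineage.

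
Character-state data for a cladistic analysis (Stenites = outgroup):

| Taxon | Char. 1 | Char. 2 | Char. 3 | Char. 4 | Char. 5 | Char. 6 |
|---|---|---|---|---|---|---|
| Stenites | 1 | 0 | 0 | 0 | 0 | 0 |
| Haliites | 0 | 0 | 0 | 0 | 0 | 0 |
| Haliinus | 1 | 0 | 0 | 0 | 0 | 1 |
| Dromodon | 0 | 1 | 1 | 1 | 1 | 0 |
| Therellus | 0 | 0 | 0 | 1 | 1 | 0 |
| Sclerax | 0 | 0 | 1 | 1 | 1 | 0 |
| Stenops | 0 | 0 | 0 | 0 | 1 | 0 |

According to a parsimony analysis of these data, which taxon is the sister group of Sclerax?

Character polarity is set by the outgroup: the derived state is whichever differs from the outgroup's state, so for Char. 1 the derived state is '0', and for the remaining characters it is '1'.
Only Dromodon, Haliites, Sclerax, Stenops, and Therellus show the derived state '0' for Char. 1, supporting them as a clade.
Char. 2: derived state '1' in Dromodon only — an autapomorphy, so it tells us nothing about relationships among taxa.
Only Dromodon and Sclerax show the derived state '1' for Char. 3, supporting them as a clade.
Char. 4 (derived state '1') is shared by Dromodon, Sclerax, and Therellus — a synapomorphy uniting that clade.
Char. 5: derived state '1' in Dromodon, Sclerax, Stenops, and Therellus only — synapomorphy for {Dromodon, Sclerax, Stenops, Therellus}.
Char. 6: derived state '1' in Haliinus only — an autapomorphy, so it tells us nothing about relationships among taxa.
Most parsimonious ingroup topology: ((Haliites,(((Dromodon,Sclerax),Therellus),Stenops)),Haliinus).
Sclerax and Dromodon form a cherry on this tree, so they are sister taxa.

Dromodon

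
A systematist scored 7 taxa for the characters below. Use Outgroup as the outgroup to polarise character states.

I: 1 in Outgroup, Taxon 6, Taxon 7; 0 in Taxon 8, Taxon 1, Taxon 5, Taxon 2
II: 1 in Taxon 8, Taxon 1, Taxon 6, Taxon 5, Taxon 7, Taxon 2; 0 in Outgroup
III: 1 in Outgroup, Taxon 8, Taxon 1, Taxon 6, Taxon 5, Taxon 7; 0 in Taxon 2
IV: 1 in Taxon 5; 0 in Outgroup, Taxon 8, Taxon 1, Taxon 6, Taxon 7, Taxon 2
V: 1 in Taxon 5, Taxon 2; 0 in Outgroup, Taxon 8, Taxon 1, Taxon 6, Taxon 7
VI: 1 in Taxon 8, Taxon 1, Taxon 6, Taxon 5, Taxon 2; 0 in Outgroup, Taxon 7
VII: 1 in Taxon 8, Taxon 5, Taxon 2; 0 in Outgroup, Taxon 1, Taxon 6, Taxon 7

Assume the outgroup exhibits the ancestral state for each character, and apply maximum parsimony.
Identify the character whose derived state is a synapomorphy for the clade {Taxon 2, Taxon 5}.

Character polarity is set by the outgroup: the derived state is whichever differs from the outgroup's state, so for I, III the derived state is '0', and for the remaining characters it is '1'.
I (derived state '0') is shared by Taxon 1, Taxon 2, Taxon 5, and Taxon 8 — a synapomorphy uniting that clade.
II (derived state '1') is shared by all ingroup taxa — unites the whole ingroup.
III: derived state '0' in Taxon 2 only — an autapomorphy, so it tells us nothing about relationships among taxa.
IV (derived state '1') is unique to Taxon 5 (autapomorphy; uninformative for grouping).
V (derived state '1') is shared by Taxon 2 and Taxon 5 — a synapomorphy uniting that clade.
VI: derived state '1' in Taxon 1, Taxon 2, Taxon 5, Taxon 6, and Taxon 8 only — synapomorphy for {Taxon 1, Taxon 2, Taxon 5, Taxon 6, Taxon 8}.
VII (derived state '1') is shared by Taxon 2, Taxon 5, and Taxon 8 — a synapomorphy uniting that clade.
Most parsimonious ingroup topology: ((((Taxon 8,(Taxon 5,Taxon 2)),Taxon 1),Taxon 6),Taxon 7).
The clade {Taxon 2, Taxon 5} is supported by V: its derived state '1' occurs in exactly those taxa and in no other taxon (including the outgroup).

V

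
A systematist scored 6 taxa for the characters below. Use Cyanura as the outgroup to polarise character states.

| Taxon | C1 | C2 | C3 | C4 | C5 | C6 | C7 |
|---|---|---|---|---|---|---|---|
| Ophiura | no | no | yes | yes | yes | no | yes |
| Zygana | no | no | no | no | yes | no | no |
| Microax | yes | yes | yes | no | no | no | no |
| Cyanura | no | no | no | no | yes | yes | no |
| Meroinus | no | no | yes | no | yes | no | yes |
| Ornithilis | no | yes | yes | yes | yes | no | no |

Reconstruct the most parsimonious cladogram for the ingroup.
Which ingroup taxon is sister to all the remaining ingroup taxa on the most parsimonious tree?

Zygana

Character polarity is set by the outgroup: the derived state is whichever differs from the outgroup's state, so for C5, C6 the derived state is 'no', and for the remaining characters it is 'yes'.
C1 (derived state 'yes') is unique to Microax (autapomorphy; uninformative for grouping).
Only Microax and Ornithilis show the derived state 'yes' for C2, supporting them as a clade.
Only Meroinus, Microax, Ophiura, and Ornithilis show the derived state 'yes' for C3, supporting them as a clade.
C4 (state 'yes') occurs in Ophiura and Ornithilis but conflicts with the nesting implied by the other characters — most parsimoniously interpreted as homoplasy.
C5 (derived state 'no') is unique to Microax (autapomorphy; uninformative for grouping).
C6 (derived state 'no') is shared by all ingroup taxa — unites the whole ingroup.
C7 (derived state 'yes') is shared by Meroinus and Ophiura — a synapomorphy uniting that clade.
Most parsimonious ingroup topology: (((Microax,Ornithilis),(Meroinus,Ophiura)),Zygana).
Zygana is sister to the clade containing all other ingroup taxa, so it is the earliest-diverging (most basal) ingroup lineage.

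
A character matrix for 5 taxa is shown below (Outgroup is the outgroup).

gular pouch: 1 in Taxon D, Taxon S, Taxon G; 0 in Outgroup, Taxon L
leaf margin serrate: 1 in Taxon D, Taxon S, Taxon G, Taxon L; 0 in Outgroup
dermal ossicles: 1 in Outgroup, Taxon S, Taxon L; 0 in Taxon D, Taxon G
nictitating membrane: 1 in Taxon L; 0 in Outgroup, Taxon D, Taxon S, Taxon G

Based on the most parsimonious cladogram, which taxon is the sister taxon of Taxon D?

Taxon G

Character polarity is set by the outgroup: the derived state is whichever differs from the outgroup's state, so for dermal ossicles the derived state is '0', and for the remaining characters it is '1'.
gular pouch (derived state '1') is shared by Taxon D, Taxon G, and Taxon S — a synapomorphy uniting that clade.
All ingroup taxa share the derived state '1' for leaf margin serrate; it defines the ingroup but does not resolve relationships within it.
dermal ossicles: derived state '0' in Taxon D and Taxon G only — synapomorphy for {Taxon D, Taxon G}.
nictitating membrane (derived state '1') is unique to Taxon L (autapomorphy; uninformative for grouping).
Most parsimonious ingroup topology: (((Taxon D,Taxon G),Taxon S),Taxon L).
Taxon D and Taxon G form a cherry on this tree, so they are sister taxa.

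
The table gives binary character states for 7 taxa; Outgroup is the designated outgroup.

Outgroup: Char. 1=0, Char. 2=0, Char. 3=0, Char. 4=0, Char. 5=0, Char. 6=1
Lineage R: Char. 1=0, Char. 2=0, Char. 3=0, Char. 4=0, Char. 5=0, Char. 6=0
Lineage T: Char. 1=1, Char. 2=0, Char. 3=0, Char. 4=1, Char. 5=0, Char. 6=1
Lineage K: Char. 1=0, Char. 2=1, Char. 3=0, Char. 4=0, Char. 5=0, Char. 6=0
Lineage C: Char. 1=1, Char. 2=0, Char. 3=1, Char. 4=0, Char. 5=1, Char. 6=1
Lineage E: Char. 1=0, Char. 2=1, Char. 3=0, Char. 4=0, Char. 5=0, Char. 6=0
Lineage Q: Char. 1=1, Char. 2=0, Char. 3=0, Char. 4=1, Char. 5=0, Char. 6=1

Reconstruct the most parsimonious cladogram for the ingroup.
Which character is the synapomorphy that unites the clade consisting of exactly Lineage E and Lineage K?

Character polarity is set by the outgroup: the derived state is whichever differs from the outgroup's state, so for Char. 6 the derived state is '0', and for the remaining characters it is '1'.
Only Lineage C, Lineage Q, and Lineage T show the derived state '1' for Char. 1, supporting them as a clade.
Only Lineage E and Lineage K show the derived state '1' for Char. 2, supporting them as a clade.
Char. 3 (derived state '1') is unique to Lineage C (autapomorphy; uninformative for grouping).
Only Lineage Q and Lineage T show the derived state '1' for Char. 4, supporting them as a clade.
Char. 5: derived state '1' in Lineage C only — an autapomorphy, so it tells us nothing about relationships among taxa.
Only Lineage E, Lineage K, and Lineage R show the derived state '0' for Char. 6, supporting them as a clade.
Most parsimonious ingroup topology: ((Lineage R,(Lineage K,Lineage E)),((Lineage T,Lineage Q),Lineage C)).
The clade {Lineage E, Lineage K} is supported by Char. 2: its derived state '1' occurs in exactly those taxa and in no other taxon (including the outgroup).

Char. 2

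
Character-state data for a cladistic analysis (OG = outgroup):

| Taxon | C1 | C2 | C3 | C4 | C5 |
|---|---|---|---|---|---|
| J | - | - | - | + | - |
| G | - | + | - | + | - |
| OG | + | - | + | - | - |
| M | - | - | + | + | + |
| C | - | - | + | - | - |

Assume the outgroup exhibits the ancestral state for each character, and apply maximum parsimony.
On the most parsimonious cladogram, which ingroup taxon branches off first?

C

Character polarity is set by the outgroup: the derived state is whichever differs from the outgroup's state, so for C1, C3 the derived state is '-', and for the remaining characters it is '+'.
All ingroup taxa share the derived state '-' for C1; it defines the ingroup but does not resolve relationships within it.
C2: derived state '+' in G only — an autapomorphy, so it tells us nothing about relationships among taxa.
Only G and J show the derived state '-' for C3, supporting them as a clade.
C4 (derived state '+') is shared by G, J, and M — a synapomorphy uniting that clade.
C5: derived state '+' in M only — an autapomorphy, so it tells us nothing about relationships among taxa.
Most parsimonious ingroup topology: ((M,(J,G)),C).
C is sister to the clade containing all other ingroup taxa, so it is the earliest-diverging (most basal) ingroup lineage.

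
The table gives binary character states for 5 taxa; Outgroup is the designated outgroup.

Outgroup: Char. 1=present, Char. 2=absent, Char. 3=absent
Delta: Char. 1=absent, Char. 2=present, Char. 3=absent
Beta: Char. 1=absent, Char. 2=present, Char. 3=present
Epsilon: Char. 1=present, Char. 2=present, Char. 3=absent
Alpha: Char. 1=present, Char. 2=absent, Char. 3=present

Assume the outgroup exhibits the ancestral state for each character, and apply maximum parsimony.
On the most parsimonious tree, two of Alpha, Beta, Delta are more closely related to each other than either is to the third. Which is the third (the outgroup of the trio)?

Alpha

Character polarity is set by the outgroup: the derived state is whichever differs from the outgroup's state, so for Char. 1 the derived state is 'absent', and for the remaining characters it is 'present'.
Char. 1: derived state 'absent' in Beta and Delta only — synapomorphy for {Beta, Delta}.
Char. 2: derived state 'present' in Beta, Delta, and Epsilon only — synapomorphy for {Beta, Delta, Epsilon}.
Char. 3 (state 'present') occurs in Alpha and Beta but conflicts with the nesting implied by the other characters — most parsimoniously interpreted as homoplasy.
Most parsimonious ingroup topology: (((Delta,Beta),Epsilon),Alpha).
Beta and Delta share a more recent common ancestor with each other than either does with Alpha, so Alpha is the least closely related of the three.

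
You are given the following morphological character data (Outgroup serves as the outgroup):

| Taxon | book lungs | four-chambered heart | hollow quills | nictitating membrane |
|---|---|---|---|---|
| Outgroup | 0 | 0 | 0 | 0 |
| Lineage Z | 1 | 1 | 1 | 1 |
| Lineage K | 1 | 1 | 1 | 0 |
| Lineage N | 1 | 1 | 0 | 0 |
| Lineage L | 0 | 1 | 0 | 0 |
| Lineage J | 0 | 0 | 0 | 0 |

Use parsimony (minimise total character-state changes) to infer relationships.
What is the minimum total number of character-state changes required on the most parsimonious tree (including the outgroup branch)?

The outgroup has state '0' for every character, so '1' is the derived state throughout.
book lungs (derived state '1') is shared by Lineage K, Lineage N, and Lineage Z — a synapomorphy uniting that clade.
Only Lineage K, Lineage L, Lineage N, and Lineage Z show the derived state '1' for four-chambered heart, supporting them as a clade.
hollow quills: derived state '1' in Lineage K and Lineage Z only — synapomorphy for {Lineage K, Lineage Z}.
nictitating membrane: derived state '1' in Lineage Z only — an autapomorphy, so it tells us nothing about relationships among taxa.
Most parsimonious ingroup topology: ((((Lineage Z,Lineage K),Lineage N),Lineage L),Lineage J).
Changes per character on this tree: book lungs: 1; four-chambered heart: 1; hollow quills: 1; nictitating membrane: 1.
Total = 4.

4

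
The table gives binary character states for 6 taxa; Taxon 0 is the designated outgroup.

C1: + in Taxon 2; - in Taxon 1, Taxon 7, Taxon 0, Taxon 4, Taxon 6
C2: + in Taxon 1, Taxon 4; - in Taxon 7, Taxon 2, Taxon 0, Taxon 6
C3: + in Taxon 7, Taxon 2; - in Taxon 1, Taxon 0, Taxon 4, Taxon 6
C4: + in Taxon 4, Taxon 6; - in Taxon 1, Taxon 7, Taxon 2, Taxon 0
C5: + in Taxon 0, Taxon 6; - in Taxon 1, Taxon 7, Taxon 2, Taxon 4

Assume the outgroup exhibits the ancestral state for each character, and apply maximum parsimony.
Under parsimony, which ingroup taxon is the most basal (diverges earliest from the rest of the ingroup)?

Taxon 6

Character polarity is set by the outgroup: the derived state is whichever differs from the outgroup's state, so for C5 the derived state is '-', and for the remaining characters it is '+'.
C1: derived state '+' in Taxon 2 only — an autapomorphy, so it tells us nothing about relationships among taxa.
Only Taxon 1 and Taxon 4 show the derived state '+' for C2, supporting them as a clade.
C3 (derived state '+') is shared by Taxon 2 and Taxon 7 — a synapomorphy uniting that clade.
C4 groups Taxon 4 and Taxon 6, which is incompatible with the clades supported by the remaining characters; treating it as convergent (homoplasy) costs fewer steps than any alternative tree.
C5: derived state '-' in Taxon 1, Taxon 2, Taxon 4, and Taxon 7 only — synapomorphy for {Taxon 1, Taxon 2, Taxon 4, Taxon 7}.
Most parsimonious ingroup topology: (Taxon 6,((Taxon 7,Taxon 2),(Taxon 4,Taxon 1))).
Taxon 6 is sister to the clade containing all other ingroup taxa, so it is the earliest-diverging (most basal) ingroup lineage.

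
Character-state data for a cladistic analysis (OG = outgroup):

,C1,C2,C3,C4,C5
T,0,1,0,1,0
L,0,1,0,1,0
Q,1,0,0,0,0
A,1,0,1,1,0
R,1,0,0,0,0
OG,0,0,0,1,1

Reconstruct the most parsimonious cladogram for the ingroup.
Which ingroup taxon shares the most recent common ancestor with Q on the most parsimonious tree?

Character polarity is set by the outgroup: the derived state is whichever differs from the outgroup's state, so for C4, C5 the derived state is '0', and for the remaining characters it is '1'.
C1: derived state '1' in A, Q, and R only — synapomorphy for {A, Q, R}.
C2 (derived state '1') is shared by L and T — a synapomorphy uniting that clade.
C3: derived state '1' in A only — an autapomorphy, so it tells us nothing about relationships among taxa.
C4 (derived state '0') is shared by Q and R — a synapomorphy uniting that clade.
All ingroup taxa share the derived state '0' for C5; it defines the ingroup but does not resolve relationships within it.
Most parsimonious ingroup topology: ((T,L),(A,(Q,R))).
Q and R form a cherry on this tree, so they are sister taxa.

R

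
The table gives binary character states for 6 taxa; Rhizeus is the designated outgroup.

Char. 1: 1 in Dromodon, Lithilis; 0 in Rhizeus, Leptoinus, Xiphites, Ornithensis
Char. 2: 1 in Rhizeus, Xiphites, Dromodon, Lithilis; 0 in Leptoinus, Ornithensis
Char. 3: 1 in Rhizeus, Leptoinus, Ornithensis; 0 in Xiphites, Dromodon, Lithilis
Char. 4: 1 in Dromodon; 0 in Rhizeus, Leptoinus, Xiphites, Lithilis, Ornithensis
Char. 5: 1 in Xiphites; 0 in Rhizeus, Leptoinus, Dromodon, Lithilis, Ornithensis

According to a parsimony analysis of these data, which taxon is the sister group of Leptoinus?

Ornithensis

Character polarity is set by the outgroup: the derived state is whichever differs from the outgroup's state, so for Char. 2, Char. 3 the derived state is '0', and for the remaining characters it is '1'.
Char. 1 (derived state '1') is shared by Dromodon and Lithilis — a synapomorphy uniting that clade.
Char. 2: derived state '0' in Leptoinus and Ornithensis only — synapomorphy for {Leptoinus, Ornithensis}.
Char. 3 (derived state '0') is shared by Dromodon, Lithilis, and Xiphites — a synapomorphy uniting that clade.
Char. 4 (derived state '1') is unique to Dromodon (autapomorphy; uninformative for grouping).
Char. 5 (derived state '1') is unique to Xiphites (autapomorphy; uninformative for grouping).
Most parsimonious ingroup topology: ((Leptoinus,Ornithensis),(Xiphites,(Dromodon,Lithilis))).
Leptoinus and Ornithensis form a cherry on this tree, so they are sister taxa.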